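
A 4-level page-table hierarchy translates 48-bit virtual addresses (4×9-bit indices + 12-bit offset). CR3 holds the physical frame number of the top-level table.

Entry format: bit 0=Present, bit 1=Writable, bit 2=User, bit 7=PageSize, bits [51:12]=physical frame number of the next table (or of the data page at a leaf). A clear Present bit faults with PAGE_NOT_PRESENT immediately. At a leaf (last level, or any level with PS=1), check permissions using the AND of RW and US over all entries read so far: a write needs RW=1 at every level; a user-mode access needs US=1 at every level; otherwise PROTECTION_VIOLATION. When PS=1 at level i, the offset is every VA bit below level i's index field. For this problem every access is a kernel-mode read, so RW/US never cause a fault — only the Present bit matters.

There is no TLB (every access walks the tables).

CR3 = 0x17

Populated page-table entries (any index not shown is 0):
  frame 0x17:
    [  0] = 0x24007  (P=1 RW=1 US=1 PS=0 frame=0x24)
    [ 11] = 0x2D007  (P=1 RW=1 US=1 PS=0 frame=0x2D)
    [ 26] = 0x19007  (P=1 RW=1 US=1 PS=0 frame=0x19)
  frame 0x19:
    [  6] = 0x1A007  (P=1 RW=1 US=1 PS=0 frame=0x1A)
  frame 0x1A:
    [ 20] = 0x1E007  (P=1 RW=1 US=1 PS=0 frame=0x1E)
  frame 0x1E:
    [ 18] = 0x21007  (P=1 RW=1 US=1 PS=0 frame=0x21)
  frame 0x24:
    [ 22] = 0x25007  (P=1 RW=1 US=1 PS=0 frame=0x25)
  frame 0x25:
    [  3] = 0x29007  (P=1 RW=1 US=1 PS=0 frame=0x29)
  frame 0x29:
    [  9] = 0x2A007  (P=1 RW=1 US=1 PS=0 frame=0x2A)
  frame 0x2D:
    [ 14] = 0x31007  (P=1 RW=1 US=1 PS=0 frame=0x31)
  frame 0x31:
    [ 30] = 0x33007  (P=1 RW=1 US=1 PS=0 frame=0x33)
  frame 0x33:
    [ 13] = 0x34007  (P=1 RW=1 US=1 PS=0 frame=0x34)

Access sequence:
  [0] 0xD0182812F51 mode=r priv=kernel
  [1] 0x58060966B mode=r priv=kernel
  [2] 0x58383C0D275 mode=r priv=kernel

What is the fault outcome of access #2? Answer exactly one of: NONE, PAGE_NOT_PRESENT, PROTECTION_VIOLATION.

Trace:
#0 VA=0xD0182812F51 (r,kernel):
  lvl0: tbl 0x17, slot 26 ⇒ 0x19007 (P1/RW1/US1/PS0)
  lvl1: tbl 0x19, slot 6 ⇒ 0x1A007 (P1/RW1/US1/PS0)
  lvl2: tbl 0x1A, slot 20 ⇒ 0x1E007 (P1/RW1/US1/PS0)
  lvl3: tbl 0x1E, slot 18 ⇒ 0x21007 (P1/RW1/US1/PS0)
  → PA=0x21F51  (4 entries read)
#1 VA=0x58060966B (r,kernel):
  lvl0: tbl 0x17, slot 0 ⇒ 0x24007 (P1/RW1/US1/PS0)
  lvl1: tbl 0x24, slot 22 ⇒ 0x25007 (P1/RW1/US1/PS0)
  lvl2: tbl 0x25, slot 3 ⇒ 0x29007 (P1/RW1/US1/PS0)
  lvl3: tbl 0x29, slot 9 ⇒ 0x2A007 (P1/RW1/US1/PS0)
  → PA=0x2A66B  (4 entries read)
#2 VA=0x58383C0D275 (r,kernel):
  lvl0: tbl 0x17, slot 11 ⇒ 0x2D007 (P1/RW1/US1/PS0)
  lvl1: tbl 0x2D, slot 14 ⇒ 0x31007 (P1/RW1/US1/PS0)
  lvl2: tbl 0x31, slot 30 ⇒ 0x33007 (P1/RW1/US1/PS0)
  lvl3: tbl 0x33, slot 13 ⇒ 0x34007 (P1/RW1/US1/PS0)
  → PA=0x34275  (4 entries read)

Access #2 fault: NONE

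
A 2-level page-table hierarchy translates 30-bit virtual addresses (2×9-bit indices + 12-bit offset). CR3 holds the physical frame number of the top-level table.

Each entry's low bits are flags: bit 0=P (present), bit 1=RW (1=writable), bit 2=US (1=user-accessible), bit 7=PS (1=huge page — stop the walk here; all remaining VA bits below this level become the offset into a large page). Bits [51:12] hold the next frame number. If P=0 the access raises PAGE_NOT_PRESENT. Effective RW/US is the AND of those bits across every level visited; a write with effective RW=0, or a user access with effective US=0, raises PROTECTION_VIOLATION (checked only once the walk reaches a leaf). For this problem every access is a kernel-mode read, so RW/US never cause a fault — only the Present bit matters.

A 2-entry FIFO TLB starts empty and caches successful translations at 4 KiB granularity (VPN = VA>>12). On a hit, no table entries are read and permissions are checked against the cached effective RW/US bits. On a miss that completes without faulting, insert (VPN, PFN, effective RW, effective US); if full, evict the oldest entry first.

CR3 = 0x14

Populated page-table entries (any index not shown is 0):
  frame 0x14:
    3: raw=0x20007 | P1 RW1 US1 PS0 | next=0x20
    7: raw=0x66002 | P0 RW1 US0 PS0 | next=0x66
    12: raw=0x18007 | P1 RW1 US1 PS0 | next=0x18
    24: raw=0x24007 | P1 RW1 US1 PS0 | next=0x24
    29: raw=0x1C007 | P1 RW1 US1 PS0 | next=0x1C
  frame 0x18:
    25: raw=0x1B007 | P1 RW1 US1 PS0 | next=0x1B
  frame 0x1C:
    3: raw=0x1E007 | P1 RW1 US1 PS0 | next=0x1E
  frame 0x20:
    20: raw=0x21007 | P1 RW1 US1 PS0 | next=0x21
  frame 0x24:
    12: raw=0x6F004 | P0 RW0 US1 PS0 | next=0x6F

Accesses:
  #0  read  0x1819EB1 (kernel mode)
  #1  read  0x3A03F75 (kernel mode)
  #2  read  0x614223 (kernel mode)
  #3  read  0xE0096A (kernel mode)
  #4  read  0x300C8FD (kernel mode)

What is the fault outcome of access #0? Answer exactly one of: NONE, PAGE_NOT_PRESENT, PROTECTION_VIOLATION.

Trace:
#0 VA=0x1819EB1 (r,kernel):
  lvl0: tbl 0x14, slot 12 ⇒ 0x18007 (P1/RW1/US1/PS0)
  lvl1: tbl 0x18, slot 25 ⇒ 0x1B007 (P1/RW1/US1/PS0)
  → PA=0x1BEB1  (2 entries read)
#1 VA=0x3A03F75 (r,kernel):
  lvl0: tbl 0x14, slot 29 ⇒ 0x1C007 (P1/RW1/US1/PS0)
  lvl1: tbl 0x1C, slot 3 ⇒ 0x1E007 (P1/RW1/US1/PS0)
  → PA=0x1EF75  (2 entries read)
#2 VA=0x614223 (r,kernel):
  lvl0: tbl 0x14, slot 3 ⇒ 0x20007 (P1/RW1/US1/PS0)
  lvl1: tbl 0x20, slot 20 ⇒ 0x21007 (P1/RW1/US1/PS0)
  → PA=0x21223  (2 entries read)
#3 VA=0xE0096A (r,kernel):
  lvl0: tbl 0x14, slot 7 ⇒ 0x66002 (P0/RW1/US0/PS0)
  ✗ PAGE_NOT_PRESENT  [1 reads]
#4 VA=0x300C8FD (r,kernel):
  lvl0: tbl 0x14, slot 24 ⇒ 0x24007 (P1/RW1/US1/PS0)
  lvl1: tbl 0x24, slot 12 ⇒ 0x6F004 (P0/RW0/US1/PS0)
  ✗ PAGE_NOT_PRESENT  [2 reads]

Access #0 fault: NONE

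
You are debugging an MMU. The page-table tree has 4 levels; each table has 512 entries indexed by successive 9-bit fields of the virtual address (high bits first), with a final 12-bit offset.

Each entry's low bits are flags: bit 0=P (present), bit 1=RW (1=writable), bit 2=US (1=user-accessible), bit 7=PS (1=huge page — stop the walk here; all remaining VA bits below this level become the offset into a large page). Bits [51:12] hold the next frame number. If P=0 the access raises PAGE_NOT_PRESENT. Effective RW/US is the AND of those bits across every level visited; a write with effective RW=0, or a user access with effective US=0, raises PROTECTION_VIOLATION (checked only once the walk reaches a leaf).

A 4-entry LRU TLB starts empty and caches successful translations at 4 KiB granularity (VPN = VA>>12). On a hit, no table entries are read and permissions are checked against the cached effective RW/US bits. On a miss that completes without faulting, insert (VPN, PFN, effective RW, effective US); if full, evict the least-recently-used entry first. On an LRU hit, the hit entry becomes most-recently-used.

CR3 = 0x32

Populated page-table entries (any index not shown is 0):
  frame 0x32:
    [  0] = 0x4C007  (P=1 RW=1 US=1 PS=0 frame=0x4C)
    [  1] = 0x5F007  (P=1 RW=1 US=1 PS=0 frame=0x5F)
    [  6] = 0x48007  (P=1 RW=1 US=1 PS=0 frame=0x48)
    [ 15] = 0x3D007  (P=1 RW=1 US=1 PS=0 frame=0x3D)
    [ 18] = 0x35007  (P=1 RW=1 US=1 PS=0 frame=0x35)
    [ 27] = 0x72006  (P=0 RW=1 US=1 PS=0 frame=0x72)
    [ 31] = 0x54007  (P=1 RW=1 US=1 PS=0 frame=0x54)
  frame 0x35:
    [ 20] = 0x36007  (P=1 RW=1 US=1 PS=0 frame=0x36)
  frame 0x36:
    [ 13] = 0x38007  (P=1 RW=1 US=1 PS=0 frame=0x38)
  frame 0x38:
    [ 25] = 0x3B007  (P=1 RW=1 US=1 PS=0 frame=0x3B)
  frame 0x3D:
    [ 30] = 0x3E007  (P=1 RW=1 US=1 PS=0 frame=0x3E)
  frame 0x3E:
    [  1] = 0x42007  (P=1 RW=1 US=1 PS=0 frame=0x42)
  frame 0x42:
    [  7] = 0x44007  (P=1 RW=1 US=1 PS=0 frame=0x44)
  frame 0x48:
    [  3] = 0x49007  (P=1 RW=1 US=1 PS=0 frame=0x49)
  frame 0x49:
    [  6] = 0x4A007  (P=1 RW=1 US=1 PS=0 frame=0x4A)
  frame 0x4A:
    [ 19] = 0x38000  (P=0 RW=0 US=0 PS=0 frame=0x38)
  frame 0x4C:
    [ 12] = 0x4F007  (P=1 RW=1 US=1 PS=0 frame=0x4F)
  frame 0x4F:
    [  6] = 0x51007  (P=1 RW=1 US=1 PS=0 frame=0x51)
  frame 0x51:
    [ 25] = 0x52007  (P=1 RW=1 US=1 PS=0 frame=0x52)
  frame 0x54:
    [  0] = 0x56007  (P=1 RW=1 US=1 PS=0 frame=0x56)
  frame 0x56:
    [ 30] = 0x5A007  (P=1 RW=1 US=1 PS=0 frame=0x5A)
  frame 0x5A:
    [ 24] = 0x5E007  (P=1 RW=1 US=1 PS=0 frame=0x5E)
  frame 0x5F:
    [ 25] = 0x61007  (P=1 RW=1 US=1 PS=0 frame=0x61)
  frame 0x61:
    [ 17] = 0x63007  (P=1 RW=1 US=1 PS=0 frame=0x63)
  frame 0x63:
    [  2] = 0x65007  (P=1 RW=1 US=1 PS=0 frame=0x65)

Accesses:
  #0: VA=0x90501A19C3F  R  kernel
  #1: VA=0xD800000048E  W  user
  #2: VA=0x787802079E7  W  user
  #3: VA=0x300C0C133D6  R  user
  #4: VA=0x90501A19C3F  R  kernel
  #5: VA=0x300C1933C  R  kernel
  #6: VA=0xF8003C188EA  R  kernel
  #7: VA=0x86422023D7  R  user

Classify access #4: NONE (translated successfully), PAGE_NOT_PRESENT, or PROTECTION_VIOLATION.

Per-access translation:
#0 VA=0x90501A19C3F (r,kernel):
  lvl0: tbl 0x32, slot 18 ⇒ 0x35007 (P1/RW1/US1/PS0)
  lvl1: tbl 0x35, slot 20 ⇒ 0x36007 (P1/RW1/US1/PS0)
  lvl2: tbl 0x36, slot 13 ⇒ 0x38007 (P1/RW1/US1/PS0)
  lvl3: tbl 0x38, slot 25 ⇒ 0x3B007 (P1/RW1/US1/PS0)
  ✓ 0x3BC3F  — 4 lookups
#1 VA=0xD800000048E (w,user):
  lvl0: tbl 0x32, slot 27 ⇒ 0x72006 (P0/RW1/US1/PS0)
  ⇒ fault: PAGE_NOT_PRESENT  — 1 lookups
#2 VA=0x787802079E7 (w,user):
  lvl0: tbl 0x32, slot 15 ⇒ 0x3D007 (P1/RW1/US1/PS0)
  lvl1: tbl 0x3D, slot 30 ⇒ 0x3E007 (P1/RW1/US1/PS0)
  lvl2: tbl 0x3E, slot 1 ⇒ 0x42007 (P1/RW1/US1/PS0)
  lvl3: tbl 0x42, slot 7 ⇒ 0x44007 (P1/RW1/US1/PS0)
  ✓ 0x449E7  — 4 lookups
#3 VA=0x300C0C133D6 (r,user):
  lvl0: tbl 0x32, slot 6 ⇒ 0x48007 (P1/RW1/US1/PS0)
  lvl1: tbl 0x48, slot 3 ⇒ 0x49007 (P1/RW1/US1/PS0)
  lvl2: tbl 0x49, slot 6 ⇒ 0x4A007 (P1/RW1/US1/PS0)
  lvl3: tbl 0x4A, slot 19 ⇒ 0x38000 (P0/RW0/US0/PS0)
  ⇒ fault: PAGE_NOT_PRESENT  — 4 lookups
#4 VA=0x90501A19C3F (r,kernel):
  TLB hit vpn=0x90501A19 → PA=0x3BC3F
#5 VA=0x300C1933C (r,kernel):
  lvl0: tbl 0x32, slot 0 ⇒ 0x4C007 (P1/RW1/US1/PS0)
  lvl1: tbl 0x4C, slot 12 ⇒ 0x4F007 (P1/RW1/US1/PS0)
  lvl2: tbl 0x4F, slot 6 ⇒ 0x51007 (P1/RW1/US1/PS0)
  lvl3: tbl 0x51, slot 25 ⇒ 0x52007 (P1/RW1/US1/PS0)
  ✓ 0x5233C  — 4 lookups
#6 VA=0xF8003C188EA (r,kernel):
  lvl0: tbl 0x32, slot 31 ⇒ 0x54007 (P1/RW1/US1/PS0)
  lvl1: tbl 0x54, slot 0 ⇒ 0x56007 (P1/RW1/US1/PS0)
  lvl2: tbl 0x56, slot 30 ⇒ 0x5A007 (P1/RW1/US1/PS0)
  lvl3: tbl 0x5A, slot 24 ⇒ 0x5E007 (P1/RW1/US1/PS0)
  ✓ 0x5E8EA  — 4 lookups
#7 VA=0x86422023D7 (r,user):
  lvl0: tbl 0x32, slot 1 ⇒ 0x5F007 (P1/RW1/US1/PS0)
  lvl1: tbl 0x5F, slot 25 ⇒ 0x61007 (P1/RW1/US1/PS0)
  lvl2: tbl 0x61, slot 17 ⇒ 0x63007 (P1/RW1/US1/PS0)
  lvl3: tbl 0x63, slot 2 ⇒ 0x65007 (P1/RW1/US1/PS0)
  ✓ 0x653D7  — 4 lookups

Access #4 fault: NONE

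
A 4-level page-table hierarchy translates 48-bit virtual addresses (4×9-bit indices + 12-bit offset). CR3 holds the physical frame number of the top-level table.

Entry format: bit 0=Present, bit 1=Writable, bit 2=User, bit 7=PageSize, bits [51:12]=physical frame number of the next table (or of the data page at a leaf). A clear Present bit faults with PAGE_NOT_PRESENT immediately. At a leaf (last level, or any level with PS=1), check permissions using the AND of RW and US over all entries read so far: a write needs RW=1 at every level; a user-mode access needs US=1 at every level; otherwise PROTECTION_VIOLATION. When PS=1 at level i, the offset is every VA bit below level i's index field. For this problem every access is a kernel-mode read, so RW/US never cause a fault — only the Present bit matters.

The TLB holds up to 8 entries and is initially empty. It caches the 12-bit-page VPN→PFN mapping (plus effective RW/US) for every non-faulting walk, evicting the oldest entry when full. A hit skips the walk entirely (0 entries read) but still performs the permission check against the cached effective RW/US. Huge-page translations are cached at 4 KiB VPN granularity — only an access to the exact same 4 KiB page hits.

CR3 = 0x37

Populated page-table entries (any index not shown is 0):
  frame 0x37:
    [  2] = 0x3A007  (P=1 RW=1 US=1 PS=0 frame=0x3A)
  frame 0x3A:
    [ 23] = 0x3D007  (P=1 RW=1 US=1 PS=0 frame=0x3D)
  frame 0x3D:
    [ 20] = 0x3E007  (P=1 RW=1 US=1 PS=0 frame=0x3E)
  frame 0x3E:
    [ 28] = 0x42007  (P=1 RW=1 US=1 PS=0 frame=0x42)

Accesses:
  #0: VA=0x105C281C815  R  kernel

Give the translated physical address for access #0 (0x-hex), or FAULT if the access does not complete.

Walk each access:
#0 VA=0x105C281C815 (r,kernel):
  lvl0: tbl 0x37, slot 2 ⇒ 0x3A007 (P1/RW1/US1/PS0)
  lvl1: tbl 0x3A, slot 23 ⇒ 0x3D007 (P1/RW1/US1/PS0)
  lvl2: tbl 0x3D, slot 20 ⇒ 0x3E007 (P1/RW1/US1/PS0)
  lvl3: tbl 0x3E, slot 28 ⇒ 0x42007 (P1/RW1/US1/PS0)
  → PA=0x42815  (4 entries read)

Access #0 PA: 0x42815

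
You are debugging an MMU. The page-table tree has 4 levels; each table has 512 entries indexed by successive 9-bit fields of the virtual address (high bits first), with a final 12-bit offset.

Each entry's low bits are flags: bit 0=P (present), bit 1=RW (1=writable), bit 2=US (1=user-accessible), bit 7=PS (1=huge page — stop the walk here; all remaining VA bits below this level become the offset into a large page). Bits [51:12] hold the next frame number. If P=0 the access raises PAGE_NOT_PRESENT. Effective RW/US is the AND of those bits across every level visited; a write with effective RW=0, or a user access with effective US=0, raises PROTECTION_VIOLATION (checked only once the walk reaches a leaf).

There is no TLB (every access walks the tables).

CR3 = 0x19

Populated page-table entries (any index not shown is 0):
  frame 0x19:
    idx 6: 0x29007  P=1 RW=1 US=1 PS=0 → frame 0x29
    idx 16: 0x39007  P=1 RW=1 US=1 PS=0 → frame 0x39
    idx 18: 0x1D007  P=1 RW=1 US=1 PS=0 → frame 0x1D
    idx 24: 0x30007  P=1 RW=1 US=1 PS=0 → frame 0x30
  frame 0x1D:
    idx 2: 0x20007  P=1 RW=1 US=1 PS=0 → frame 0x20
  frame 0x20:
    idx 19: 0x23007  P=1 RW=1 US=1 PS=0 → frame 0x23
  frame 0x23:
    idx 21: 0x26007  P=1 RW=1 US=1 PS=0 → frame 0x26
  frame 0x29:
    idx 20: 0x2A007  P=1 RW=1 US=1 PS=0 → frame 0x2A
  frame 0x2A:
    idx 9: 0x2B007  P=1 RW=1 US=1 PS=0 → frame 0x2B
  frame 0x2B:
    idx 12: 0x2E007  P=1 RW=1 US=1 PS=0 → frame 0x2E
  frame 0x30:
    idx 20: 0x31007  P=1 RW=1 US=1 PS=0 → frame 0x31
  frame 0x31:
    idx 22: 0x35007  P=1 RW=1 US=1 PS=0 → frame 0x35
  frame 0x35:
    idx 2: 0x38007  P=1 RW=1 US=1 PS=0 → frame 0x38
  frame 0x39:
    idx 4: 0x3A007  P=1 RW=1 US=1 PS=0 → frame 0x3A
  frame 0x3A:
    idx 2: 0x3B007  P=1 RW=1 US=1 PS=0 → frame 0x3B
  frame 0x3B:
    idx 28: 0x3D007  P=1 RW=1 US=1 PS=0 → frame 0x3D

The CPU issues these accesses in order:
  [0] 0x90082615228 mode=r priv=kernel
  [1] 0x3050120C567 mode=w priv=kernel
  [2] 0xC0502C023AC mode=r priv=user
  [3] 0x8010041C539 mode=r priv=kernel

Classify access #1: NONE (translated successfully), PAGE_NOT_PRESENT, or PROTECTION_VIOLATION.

Walk each access:
#0 VA=0x90082615228 (r,kernel):
  L0 @0x19[18] → 0x1D007  P=1,RW=1,US=1,PS=0
  L1 @0x1D[2] → 0x20007  P=1,RW=1,US=1,PS=0
  L2 @0x20[19] → 0x23007  P=1,RW=1,US=1,PS=0
  L3 @0x23[21] → 0x26007  P=1,RW=1,US=1,PS=0
  ⇒ phys 0x26228  [4 reads]
#1 VA=0x3050120C567 (w,kernel):
  L0 @0x19[6] → 0x29007  P=1,RW=1,US=1,PS=0
  L1 @0x29[20] → 0x2A007  P=1,RW=1,US=1,PS=0
  L2 @0x2A[9] → 0x2B007  P=1,RW=1,US=1,PS=0
  L3 @0x2B[12] → 0x2E007  P=1,RW=1,US=1,PS=0
  ⇒ phys 0x2E567  [4 reads]
#2 VA=0xC0502C023AC (r,user):
  L0 @0x19[24] → 0x30007  P=1,RW=1,US=1,PS=0
  L1 @0x30[20] → 0x31007  P=1,RW=1,US=1,PS=0
  L2 @0x31[22] → 0x35007  P=1,RW=1,US=1,PS=0
  L3 @0x35[2] → 0x38007  P=1,RW=1,US=1,PS=0
  ⇒ phys 0x383AC  [4 reads]
#3 VA=0x8010041C539 (r,kernel):
  L0 @0x19[16] → 0x39007  P=1,RW=1,US=1,PS=0
  L1 @0x39[4] → 0x3A007  P=1,RW=1,US=1,PS=0
  L2 @0x3A[2] → 0x3B007  P=1,RW=1,US=1,PS=0
  L3 @0x3B[28] → 0x3D007  P=1,RW=1,US=1,PS=0
  ⇒ phys 0x3D539  [4 reads]

Access #1 fault: NONE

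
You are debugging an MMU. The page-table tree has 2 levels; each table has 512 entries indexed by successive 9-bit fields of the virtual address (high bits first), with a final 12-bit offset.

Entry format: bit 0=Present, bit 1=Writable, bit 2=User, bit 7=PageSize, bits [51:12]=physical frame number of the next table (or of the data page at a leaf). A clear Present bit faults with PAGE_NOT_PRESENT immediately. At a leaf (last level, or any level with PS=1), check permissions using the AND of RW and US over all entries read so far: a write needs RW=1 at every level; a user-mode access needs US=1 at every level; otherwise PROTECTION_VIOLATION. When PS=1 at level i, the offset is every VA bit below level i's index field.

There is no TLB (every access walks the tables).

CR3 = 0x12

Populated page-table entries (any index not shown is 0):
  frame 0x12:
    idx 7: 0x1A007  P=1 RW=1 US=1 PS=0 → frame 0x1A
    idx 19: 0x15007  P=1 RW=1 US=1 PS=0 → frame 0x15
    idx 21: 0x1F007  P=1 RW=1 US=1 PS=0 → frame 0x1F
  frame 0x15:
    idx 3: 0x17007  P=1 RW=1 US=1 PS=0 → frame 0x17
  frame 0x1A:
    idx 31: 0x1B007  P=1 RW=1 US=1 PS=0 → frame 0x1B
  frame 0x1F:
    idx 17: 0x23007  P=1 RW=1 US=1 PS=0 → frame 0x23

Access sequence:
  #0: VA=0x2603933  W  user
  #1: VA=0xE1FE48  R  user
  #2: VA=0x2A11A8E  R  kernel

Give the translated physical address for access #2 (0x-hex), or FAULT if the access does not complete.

Walk each access:
#0 VA=0x2603933 (w,user):
  lvl0: tbl 0x12, slot 19 ⇒ 0x15007 (P1/RW1/US1/PS0)
  lvl1: tbl 0x15, slot 3 ⇒ 0x17007 (P1/RW1/US1/PS0)
  → PA=0x17933  (2 entries read)
#1 VA=0xE1FE48 (r,user):
  lvl0: tbl 0x12, slot 7 ⇒ 0x1A007 (P1/RW1/US1/PS0)
  lvl1: tbl 0x1A, slot 31 ⇒ 0x1B007 (P1/RW1/US1/PS0)
  → PA=0x1BE48  (2 entries read)
#2 VA=0x2A11A8E (r,kernel):
  lvl0: tbl 0x12, slot 21 ⇒ 0x1F007 (P1/RW1/US1/PS0)
  lvl1: tbl 0x1F, slot 17 ⇒ 0x23007 (P1/RW1/US1/PS0)
  → PA=0x23A8E  (2 entries read)

Access #2 PA: 0x23A8E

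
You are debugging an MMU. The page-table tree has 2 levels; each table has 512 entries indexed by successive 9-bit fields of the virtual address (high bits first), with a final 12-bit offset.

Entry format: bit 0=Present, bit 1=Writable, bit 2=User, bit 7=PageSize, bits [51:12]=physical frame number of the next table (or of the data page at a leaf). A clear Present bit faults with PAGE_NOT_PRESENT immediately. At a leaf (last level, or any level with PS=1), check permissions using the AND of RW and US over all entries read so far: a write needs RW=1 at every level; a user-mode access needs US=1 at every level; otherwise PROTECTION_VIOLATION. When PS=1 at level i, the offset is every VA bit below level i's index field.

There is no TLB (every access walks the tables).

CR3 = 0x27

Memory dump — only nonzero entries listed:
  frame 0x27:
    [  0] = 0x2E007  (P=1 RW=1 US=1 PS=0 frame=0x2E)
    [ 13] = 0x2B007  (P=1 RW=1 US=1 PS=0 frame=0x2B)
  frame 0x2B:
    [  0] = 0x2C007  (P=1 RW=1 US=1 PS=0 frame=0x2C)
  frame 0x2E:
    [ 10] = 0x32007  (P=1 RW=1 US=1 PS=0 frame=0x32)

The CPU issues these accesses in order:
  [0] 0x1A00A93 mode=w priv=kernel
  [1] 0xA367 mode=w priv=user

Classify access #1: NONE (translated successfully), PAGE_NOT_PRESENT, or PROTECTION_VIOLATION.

Per-access translation:
#0 VA=0x1A00A93 (w,kernel):
  [0] read 0x27 idx=13: raw=0x2B007 flags P=1 W=1 U=1 S=0
  [1] read 0x2B idx=0: raw=0x2C007 flags P=1 W=1 U=1 S=0
  ✓ 0x2CA93  — 2 lookups
#1 VA=0xA367 (w,user):
  [0] read 0x27 idx=0: raw=0x2E007 flags P=1 W=1 U=1 S=0
  [1] read 0x2E idx=10: raw=0x32007 flags P=1 W=1 U=1 S=0
  ✓ 0x32367  — 2 lookups

Access #1 fault: NONE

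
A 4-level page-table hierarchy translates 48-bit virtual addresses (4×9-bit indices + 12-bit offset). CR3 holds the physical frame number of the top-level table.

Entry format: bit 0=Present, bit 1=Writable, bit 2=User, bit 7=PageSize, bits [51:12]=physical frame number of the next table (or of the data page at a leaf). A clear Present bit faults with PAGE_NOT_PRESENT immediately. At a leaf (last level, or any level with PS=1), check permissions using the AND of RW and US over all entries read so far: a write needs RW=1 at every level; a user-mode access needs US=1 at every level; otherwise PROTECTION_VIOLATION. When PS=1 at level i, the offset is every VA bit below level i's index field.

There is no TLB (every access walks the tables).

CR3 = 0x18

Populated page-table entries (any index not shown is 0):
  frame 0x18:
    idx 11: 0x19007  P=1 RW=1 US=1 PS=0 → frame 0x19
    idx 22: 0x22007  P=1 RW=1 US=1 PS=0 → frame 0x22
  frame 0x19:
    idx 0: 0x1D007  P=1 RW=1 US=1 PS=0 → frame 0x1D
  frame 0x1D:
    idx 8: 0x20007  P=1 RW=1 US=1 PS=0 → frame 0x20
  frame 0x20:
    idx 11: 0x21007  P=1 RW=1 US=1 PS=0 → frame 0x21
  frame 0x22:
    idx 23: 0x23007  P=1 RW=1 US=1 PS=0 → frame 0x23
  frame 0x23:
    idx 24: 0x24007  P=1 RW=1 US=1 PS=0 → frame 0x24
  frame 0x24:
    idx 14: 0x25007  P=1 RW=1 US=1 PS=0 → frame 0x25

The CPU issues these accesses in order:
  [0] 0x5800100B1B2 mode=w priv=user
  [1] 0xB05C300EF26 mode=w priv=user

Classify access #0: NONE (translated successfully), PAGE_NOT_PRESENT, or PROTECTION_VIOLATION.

Walk each access:
#0 VA=0x5800100B1B2 (w,user):
  [0] read 0x18 idx=11: raw=0x19007 flags P=1 W=1 U=1 S=0
  [1] read 0x19 idx=0: raw=0x1D007 flags P=1 W=1 U=1 S=0
  [2] read 0x1D idx=8: raw=0x20007 flags P=1 W=1 U=1 S=0
  [3] read 0x20 idx=11: raw=0x21007 flags P=1 W=1 U=1 S=0
  ✓ 0x211B2  — 4 lookups
#1 VA=0xB05C300EF26 (w,user):
  [0] read 0x18 idx=22: raw=0x22007 flags P=1 W=1 U=1 S=0
  [1] read 0x22 idx=23: raw=0x23007 flags P=1 W=1 U=1 S=0
  [2] read 0x23 idx=24: raw=0x24007 flags P=1 W=1 U=1 S=0
  [3] read 0x24 idx=14: raw=0x25007 flags P=1 W=1 U=1 S=0
  ✓ 0x25F26  — 4 lookups

Access #0 fault: NONE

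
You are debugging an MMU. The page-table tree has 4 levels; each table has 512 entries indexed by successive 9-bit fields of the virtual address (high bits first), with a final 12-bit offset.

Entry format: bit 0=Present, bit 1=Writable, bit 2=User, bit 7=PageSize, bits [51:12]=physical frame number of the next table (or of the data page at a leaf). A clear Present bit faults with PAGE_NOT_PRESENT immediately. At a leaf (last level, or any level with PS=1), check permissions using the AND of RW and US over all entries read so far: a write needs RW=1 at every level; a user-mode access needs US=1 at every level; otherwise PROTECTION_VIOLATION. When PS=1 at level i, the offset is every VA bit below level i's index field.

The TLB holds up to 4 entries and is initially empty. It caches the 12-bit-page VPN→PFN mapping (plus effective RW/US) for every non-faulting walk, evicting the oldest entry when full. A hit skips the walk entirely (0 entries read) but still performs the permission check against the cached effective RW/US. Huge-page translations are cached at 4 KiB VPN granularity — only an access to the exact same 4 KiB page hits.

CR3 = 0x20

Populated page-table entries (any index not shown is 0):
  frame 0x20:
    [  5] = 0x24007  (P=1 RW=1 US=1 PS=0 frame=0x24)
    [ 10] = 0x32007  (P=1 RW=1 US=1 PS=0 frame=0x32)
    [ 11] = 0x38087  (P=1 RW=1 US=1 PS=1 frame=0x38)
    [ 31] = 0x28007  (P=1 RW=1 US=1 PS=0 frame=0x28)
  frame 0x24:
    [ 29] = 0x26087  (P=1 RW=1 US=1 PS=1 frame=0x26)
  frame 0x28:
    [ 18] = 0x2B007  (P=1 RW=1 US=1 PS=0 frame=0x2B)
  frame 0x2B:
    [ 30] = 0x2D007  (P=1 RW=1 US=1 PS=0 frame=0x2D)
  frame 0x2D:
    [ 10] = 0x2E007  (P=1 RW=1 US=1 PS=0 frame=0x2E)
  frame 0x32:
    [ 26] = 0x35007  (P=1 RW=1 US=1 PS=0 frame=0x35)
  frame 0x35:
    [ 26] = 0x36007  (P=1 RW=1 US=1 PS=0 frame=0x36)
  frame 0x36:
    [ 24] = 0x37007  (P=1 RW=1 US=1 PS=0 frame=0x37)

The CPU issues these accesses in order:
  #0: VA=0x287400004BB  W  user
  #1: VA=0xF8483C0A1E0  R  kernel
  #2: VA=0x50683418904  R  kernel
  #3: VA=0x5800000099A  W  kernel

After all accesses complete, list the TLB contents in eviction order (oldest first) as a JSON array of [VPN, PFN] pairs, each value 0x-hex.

Trace:
#0 VA=0x287400004BB (w,user):
  lvl0: tbl 0x20, slot 5 ⇒ 0x24007 (P1/RW1/US1/PS0)
  lvl1: tbl 0x24, slot 29 ⇒ 0x26087 (P1/RW1/US1/PS1)
  → PA=0x264BB (huge @L1)  (2 entries read)
#1 VA=0xF8483C0A1E0 (r,kernel):
  lvl0: tbl 0x20, slot 31 ⇒ 0x28007 (P1/RW1/US1/PS0)
  lvl1: tbl 0x28, slot 18 ⇒ 0x2B007 (P1/RW1/US1/PS0)
  lvl2: tbl 0x2B, slot 30 ⇒ 0x2D007 (P1/RW1/US1/PS0)
  lvl3: tbl 0x2D, slot 10 ⇒ 0x2E007 (P1/RW1/US1/PS0)
  → PA=0x2E1E0  (4 entries read)
#2 VA=0x50683418904 (r,kernel):
  lvl0: tbl 0x20, slot 10 ⇒ 0x32007 (P1/RW1/US1/PS0)
  lvl1: tbl 0x32, slot 26 ⇒ 0x35007 (P1/RW1/US1/PS0)
  lvl2: tbl 0x35, slot 26 ⇒ 0x36007 (P1/RW1/US1/PS0)
  lvl3: tbl 0x36, slot 24 ⇒ 0x37007 (P1/RW1/US1/PS0)
  → PA=0x37904  (4 entries read)
#3 VA=0x5800000099A (w,kernel):
  lvl0: tbl 0x20, slot 11 ⇒ 0x38087 (P1/RW1/US1/PS1)
  → PA=0x3899A (huge @L0)  (1 entries read)

TLB: [["0x28740000", "0x26"], ["0xF8483C0A", "0x2E"], ["0x50683418", "0x37"], ["0x58000000", "0x38"]]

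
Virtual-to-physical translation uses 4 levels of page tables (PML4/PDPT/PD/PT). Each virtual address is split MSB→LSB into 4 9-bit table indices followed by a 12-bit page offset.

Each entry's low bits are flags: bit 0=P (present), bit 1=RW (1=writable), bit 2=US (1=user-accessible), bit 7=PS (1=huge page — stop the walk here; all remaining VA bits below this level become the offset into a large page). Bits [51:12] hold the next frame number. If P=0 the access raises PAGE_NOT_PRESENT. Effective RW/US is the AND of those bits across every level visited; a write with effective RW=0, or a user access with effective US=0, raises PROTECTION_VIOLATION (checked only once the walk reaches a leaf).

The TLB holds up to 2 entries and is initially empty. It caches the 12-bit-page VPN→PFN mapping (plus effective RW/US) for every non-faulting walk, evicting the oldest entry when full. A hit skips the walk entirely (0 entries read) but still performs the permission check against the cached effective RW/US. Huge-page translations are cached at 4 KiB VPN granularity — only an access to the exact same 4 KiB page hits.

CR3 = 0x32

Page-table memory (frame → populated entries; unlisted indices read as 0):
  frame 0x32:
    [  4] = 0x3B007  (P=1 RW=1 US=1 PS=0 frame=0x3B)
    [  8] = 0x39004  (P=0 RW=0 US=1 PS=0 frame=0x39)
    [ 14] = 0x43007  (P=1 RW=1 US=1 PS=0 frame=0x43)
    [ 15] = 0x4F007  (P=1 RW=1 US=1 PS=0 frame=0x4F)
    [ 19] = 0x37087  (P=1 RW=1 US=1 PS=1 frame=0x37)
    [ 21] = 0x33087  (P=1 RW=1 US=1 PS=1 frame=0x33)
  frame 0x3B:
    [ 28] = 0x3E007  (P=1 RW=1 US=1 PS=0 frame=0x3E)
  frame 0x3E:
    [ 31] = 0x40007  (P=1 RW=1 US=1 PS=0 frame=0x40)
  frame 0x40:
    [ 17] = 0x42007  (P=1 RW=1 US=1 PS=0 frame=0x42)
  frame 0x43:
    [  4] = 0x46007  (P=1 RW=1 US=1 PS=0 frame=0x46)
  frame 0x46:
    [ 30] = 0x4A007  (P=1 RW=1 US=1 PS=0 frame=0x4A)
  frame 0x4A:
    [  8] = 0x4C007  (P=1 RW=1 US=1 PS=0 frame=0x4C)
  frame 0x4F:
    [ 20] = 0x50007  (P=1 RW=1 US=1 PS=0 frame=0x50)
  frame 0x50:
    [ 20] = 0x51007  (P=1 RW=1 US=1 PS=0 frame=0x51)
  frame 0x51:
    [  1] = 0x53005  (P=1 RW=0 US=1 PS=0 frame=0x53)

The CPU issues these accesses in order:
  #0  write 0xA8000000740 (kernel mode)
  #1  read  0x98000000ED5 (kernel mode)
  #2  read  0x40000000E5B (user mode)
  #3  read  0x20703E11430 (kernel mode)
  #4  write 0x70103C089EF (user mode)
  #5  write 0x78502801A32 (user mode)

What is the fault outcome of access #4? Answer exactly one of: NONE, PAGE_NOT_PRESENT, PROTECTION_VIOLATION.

Walk each access:
#0 VA=0xA8000000740 (w,kernel):
  L0 @0x32[21] → 0x33087  P=1,RW=1,US=1,PS=1
  ⇒ phys 0x33740 (huge @L0)  [1 reads]
#1 VA=0x98000000ED5 (r,kernel):
  L0 @0x32[19] → 0x37087  P=1,RW=1,US=1,PS=1
  ⇒ phys 0x37ED5 (huge @L0)  [1 reads]
#2 VA=0x40000000E5B (r,user):
  L0 @0x32[8] → 0x39004  P=0,RW=0,US=1,PS=0
  ⇒ fault: PAGE_NOT_PRESENT  — 1 lookups
#3 VA=0x20703E11430 (r,kernel):
  L0 @0x32[4] → 0x3B007  P=1,RW=1,US=1,PS=0
  L1 @0x3B[28] → 0x3E007  P=1,RW=1,US=1,PS=0
  L2 @0x3E[31] → 0x40007  P=1,RW=1,US=1,PS=0
  L3 @0x40[17] → 0x42007  P=1,RW=1,US=1,PS=0
  ⇒ phys 0x42430  [4 reads]
#4 VA=0x70103C089EF (w,user):
  L0 @0x32[14] → 0x43007  P=1,RW=1,US=1,PS=0
  L1 @0x43[4] → 0x46007  P=1,RW=1,US=1,PS=0
  L2 @0x46[30] → 0x4A007  P=1,RW=1,US=1,PS=0
  L3 @0x4A[8] → 0x4C007  P=1,RW=1,US=1,PS=0
  ⇒ phys 0x4C9EF  [4 reads]
#5 VA=0x78502801A32 (w,user):
  L0 @0x32[15] → 0x4F007  P=1,RW=1,US=1,PS=0
  L1 @0x4F[20] → 0x50007  P=1,RW=1,US=1,PS=0
  L2 @0x50[20] → 0x51007  P=1,RW=1,US=1,PS=0
  L3 @0x51[1] → 0x53005  P=1,RW=0,US=1,PS=0
  ⇒ fault: PROTECTION_VIOLATION  — 4 lookups

Access #4 fault: NONE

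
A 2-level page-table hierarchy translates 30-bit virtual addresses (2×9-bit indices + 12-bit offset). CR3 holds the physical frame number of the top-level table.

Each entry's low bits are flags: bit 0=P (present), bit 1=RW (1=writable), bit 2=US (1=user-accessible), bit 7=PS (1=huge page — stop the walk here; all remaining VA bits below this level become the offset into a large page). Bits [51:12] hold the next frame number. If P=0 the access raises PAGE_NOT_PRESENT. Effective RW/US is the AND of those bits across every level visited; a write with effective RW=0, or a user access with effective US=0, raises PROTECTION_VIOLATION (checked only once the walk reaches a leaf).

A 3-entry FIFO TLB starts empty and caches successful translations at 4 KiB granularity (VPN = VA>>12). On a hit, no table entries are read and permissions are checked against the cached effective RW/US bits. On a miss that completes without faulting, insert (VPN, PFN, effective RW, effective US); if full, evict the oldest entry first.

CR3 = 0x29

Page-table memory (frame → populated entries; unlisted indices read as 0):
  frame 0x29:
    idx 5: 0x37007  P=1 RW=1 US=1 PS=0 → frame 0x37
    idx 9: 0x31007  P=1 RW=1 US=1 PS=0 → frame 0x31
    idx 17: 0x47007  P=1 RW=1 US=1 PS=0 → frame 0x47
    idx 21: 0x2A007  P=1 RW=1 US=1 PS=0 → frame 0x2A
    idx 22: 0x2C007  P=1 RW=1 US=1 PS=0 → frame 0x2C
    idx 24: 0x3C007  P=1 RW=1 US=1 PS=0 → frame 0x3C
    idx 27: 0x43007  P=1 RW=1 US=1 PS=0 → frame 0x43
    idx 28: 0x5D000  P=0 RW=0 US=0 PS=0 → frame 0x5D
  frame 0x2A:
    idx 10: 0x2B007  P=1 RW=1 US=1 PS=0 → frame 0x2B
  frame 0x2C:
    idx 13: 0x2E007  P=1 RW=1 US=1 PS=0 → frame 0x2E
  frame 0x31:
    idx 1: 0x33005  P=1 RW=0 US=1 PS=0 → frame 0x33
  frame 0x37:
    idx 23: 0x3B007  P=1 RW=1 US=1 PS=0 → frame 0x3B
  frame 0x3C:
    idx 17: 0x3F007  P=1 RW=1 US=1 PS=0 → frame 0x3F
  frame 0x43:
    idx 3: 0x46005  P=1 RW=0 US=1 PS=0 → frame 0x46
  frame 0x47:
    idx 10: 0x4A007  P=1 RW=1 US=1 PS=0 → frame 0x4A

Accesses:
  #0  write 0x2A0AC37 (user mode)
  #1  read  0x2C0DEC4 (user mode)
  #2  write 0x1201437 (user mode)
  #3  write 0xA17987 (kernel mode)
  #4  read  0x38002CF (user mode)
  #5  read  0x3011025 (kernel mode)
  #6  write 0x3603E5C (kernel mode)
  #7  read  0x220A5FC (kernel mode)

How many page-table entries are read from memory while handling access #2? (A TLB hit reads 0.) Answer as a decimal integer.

Per-access translation:
#0 VA=0x2A0AC37 (w,user):
  [0] read 0x29 idx=21: raw=0x2A007 flags P=1 W=1 U=1 S=0
  [1] read 0x2A idx=10: raw=0x2B007 flags P=1 W=1 U=1 S=0
  → PA=0x2BC37  (2 entries read)
#1 VA=0x2C0DEC4 (r,user):
  [0] read 0x29 idx=22: raw=0x2C007 flags P=1 W=1 U=1 S=0
  [1] read 0x2C idx=13: raw=0x2E007 flags P=1 W=1 U=1 S=0
  → PA=0x2EEC4  (2 entries read)
#2 VA=0x1201437 (w,user):
  [0] read 0x29 idx=9: raw=0x31007 flags P=1 W=1 U=1 S=0
  [1] read 0x31 idx=1: raw=0x33005 flags P=1 W=0 U=1 S=0
  → PROTECTION_VIOLATION  (2 entries read)
#3 VA=0xA17987 (w,kernel):
  [0] read 0x29 idx=5: raw=0x37007 flags P=1 W=1 U=1 S=0
  [1] read 0x37 idx=23: raw=0x3B007 flags P=1 W=1 U=1 S=0
  → PA=0x3B987  (2 entries read)
#4 VA=0x38002CF (r,user):
  [0] read 0x29 idx=28: raw=0x5D000 flags P=0 W=0 U=0 S=0
  → PAGE_NOT_PRESENT  (1 entries read)
#5 VA=0x3011025 (r,kernel):
  [0] read 0x29 idx=24: raw=0x3C007 flags P=1 W=1 U=1 S=0
  [1] read 0x3C idx=17: raw=0x3F007 flags P=1 W=1 U=1 S=0
  → PA=0x3F025  (2 entries read)
#6 VA=0x3603E5C (w,kernel):
  [0] read 0x29 idx=27: raw=0x43007 flags P=1 W=1 U=1 S=0
  [1] read 0x43 idx=3: raw=0x46005 flags P=1 W=0 U=1 S=0
  → PROTECTION_VIOLATION  (2 entries read)
#7 VA=0x220A5FC (r,kernel):
  [0] read 0x29 idx=17: raw=0x47007 flags P=1 W=1 U=1 S=0
  [1] read 0x47 idx=10: raw=0x4A007 flags P=1 W=1 U=1 S=0
  → PA=0x4A5FC  (2 entries read)

Entries read for #2: 2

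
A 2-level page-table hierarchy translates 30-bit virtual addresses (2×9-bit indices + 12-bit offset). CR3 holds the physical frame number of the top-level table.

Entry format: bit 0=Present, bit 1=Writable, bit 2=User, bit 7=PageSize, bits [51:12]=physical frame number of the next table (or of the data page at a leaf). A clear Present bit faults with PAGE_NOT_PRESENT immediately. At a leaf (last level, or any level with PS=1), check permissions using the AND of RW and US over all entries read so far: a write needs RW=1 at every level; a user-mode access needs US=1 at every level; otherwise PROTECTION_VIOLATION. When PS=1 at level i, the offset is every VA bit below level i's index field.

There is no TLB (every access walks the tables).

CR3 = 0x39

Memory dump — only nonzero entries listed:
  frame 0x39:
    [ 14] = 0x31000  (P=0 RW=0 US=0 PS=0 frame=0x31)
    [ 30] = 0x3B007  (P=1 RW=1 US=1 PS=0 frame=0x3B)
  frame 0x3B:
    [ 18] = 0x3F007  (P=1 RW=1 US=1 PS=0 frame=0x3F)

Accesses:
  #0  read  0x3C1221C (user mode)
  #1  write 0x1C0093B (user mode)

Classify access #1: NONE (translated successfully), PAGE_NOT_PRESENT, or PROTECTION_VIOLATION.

Trace:
#0 VA=0x3C1221C (r,user):
  L0 @0x39[30] → 0x3B007  P=1,RW=1,US=1,PS=0
  L1 @0x3B[18] → 0x3F007  P=1,RW=1,US=1,PS=0
  → PA=0x3F21C  (2 entries read)
#1 VA=0x1C0093B (w,user):
  L0 @0x39[14] → 0x31000  P=0,RW=0,US=0,PS=0
  → PAGE_NOT_PRESENT  (1 entries read)

Access #1 fault: PAGE_NOT_PRESENT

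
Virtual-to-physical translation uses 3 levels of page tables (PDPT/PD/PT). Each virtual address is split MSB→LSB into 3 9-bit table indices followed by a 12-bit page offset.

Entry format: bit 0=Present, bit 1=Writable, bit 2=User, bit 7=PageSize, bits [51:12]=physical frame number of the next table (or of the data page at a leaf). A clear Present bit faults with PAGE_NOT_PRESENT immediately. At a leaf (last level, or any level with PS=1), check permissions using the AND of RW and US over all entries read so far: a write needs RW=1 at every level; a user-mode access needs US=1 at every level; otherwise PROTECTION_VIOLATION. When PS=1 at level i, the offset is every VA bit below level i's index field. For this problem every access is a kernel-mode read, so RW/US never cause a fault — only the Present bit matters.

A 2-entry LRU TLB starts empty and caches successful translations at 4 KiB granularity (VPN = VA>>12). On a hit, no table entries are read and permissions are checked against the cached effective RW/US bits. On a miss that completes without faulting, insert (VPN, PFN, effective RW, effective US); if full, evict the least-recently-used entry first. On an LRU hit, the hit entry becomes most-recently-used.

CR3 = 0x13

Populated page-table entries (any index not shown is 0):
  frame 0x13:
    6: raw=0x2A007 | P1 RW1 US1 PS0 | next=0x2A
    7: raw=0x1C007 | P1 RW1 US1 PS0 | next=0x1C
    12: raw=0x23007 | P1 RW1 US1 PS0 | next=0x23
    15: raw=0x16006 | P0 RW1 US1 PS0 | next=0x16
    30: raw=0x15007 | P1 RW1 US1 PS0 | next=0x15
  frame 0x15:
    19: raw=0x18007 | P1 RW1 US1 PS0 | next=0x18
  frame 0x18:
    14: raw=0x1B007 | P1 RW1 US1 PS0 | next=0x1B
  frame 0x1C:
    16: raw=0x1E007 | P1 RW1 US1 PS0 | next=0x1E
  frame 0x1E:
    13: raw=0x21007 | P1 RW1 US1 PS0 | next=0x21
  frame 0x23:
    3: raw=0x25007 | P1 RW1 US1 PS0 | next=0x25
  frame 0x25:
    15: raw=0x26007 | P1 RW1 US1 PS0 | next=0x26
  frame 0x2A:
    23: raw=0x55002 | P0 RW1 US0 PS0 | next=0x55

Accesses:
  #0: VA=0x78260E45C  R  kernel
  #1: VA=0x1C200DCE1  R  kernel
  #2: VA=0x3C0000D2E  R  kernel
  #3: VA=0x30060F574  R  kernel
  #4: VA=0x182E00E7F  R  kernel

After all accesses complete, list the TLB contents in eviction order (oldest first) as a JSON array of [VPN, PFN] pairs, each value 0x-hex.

Per-access translation:
#0 VA=0x78260E45C (r,kernel):
  lvl0: tbl 0x13, slot 30 ⇒ 0x15007 (P1/RW1/US1/PS0)
  lvl1: tbl 0x15, slot 19 ⇒ 0x18007 (P1/RW1/US1/PS0)
  lvl2: tbl 0x18, slot 14 ⇒ 0x1B007 (P1/RW1/US1/PS0)
  ✓ 0x1B45C  — 3 lookups
#1 VA=0x1C200DCE1 (r,kernel):
  lvl0: tbl 0x13, slot 7 ⇒ 0x1C007 (P1/RW1/US1/PS0)
  lvl1: tbl 0x1C, slot 16 ⇒ 0x1E007 (P1/RW1/US1/PS0)
  lvl2: tbl 0x1E, slot 13 ⇒ 0x21007 (P1/RW1/US1/PS0)
  ✓ 0x21CE1  — 3 lookups
#2 VA=0x3C0000D2E (r,kernel):
  lvl0: tbl 0x13, slot 15 ⇒ 0x16006 (P0/RW1/US1/PS0)
  ⇒ fault: PAGE_NOT_PRESENT  — 1 lookups
#3 VA=0x30060F574 (r,kernel):
  lvl0: tbl 0x13, slot 12 ⇒ 0x23007 (P1/RW1/US1/PS0)
  lvl1: tbl 0x23, slot 3 ⇒ 0x25007 (P1/RW1/US1/PS0)
  lvl2: tbl 0x25, slot 15 ⇒ 0x26007 (P1/RW1/US1/PS0)
  ✓ 0x26574  — 3 lookups
#4 VA=0x182E00E7F (r,kernel):
  lvl0: tbl 0x13, slot 6 ⇒ 0x2A007 (P1/RW1/US1/PS0)
  lvl1: tbl 0x2A, slot 23 ⇒ 0x55002 (P0/RW1/US0/PS0)
  ⇒ fault: PAGE_NOT_PRESENT  — 2 lookups

TLB: [["0x1C200D", "0x21"], ["0x30060F", "0x26"]]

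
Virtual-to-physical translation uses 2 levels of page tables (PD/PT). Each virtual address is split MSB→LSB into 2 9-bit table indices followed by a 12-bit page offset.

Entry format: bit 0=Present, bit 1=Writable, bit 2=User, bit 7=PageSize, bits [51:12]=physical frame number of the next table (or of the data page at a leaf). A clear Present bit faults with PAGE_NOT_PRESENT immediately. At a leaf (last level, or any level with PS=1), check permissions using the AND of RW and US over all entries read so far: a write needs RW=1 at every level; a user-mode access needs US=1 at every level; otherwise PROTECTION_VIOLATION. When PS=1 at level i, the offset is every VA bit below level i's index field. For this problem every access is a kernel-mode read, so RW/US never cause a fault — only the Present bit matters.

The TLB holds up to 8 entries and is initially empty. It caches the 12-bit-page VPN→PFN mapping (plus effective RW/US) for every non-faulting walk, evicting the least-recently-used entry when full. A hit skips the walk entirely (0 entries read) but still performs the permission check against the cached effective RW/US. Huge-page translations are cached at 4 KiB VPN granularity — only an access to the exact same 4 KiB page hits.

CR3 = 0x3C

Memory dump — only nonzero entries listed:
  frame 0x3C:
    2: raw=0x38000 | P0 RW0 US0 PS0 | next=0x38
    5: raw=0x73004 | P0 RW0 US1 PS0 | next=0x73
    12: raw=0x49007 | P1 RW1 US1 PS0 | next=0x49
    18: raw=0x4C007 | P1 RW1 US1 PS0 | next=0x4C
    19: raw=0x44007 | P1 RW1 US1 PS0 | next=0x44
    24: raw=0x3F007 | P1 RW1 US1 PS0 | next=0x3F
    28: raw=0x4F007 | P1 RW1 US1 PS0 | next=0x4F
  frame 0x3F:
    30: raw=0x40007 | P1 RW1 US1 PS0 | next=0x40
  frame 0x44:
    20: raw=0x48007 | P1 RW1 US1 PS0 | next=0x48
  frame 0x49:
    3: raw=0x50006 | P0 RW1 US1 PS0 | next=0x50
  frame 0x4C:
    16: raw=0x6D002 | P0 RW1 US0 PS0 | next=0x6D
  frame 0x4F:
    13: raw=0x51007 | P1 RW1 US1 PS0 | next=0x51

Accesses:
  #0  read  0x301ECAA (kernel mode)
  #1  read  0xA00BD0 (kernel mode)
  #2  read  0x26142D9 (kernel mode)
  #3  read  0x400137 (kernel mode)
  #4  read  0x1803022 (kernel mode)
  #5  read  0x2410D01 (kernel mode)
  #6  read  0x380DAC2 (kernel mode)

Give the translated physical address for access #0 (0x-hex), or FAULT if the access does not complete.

Walk each access:
#0 VA=0x301ECAA (r,kernel):
  L0 @0x3C[24] → 0x3F007  P=1,RW=1,US=1,PS=0
  L1 @0x3F[30] → 0x40007  P=1,RW=1,US=1,PS=0
  ✓ 0x40CAA  — 2 lookups
#1 VA=0xA00BD0 (r,kernel):
  L0 @0x3C[5] → 0x73004  P=0,RW=0,US=1,PS=0
  ✗ PAGE_NOT_PRESENT  [1 reads]
#2 VA=0x26142D9 (r,kernel):
  L0 @0x3C[19] → 0x44007  P=1,RW=1,US=1,PS=0
  L1 @0x44[20] → 0x48007  P=1,RW=1,US=1,PS=0
  ✓ 0x482D9  — 2 lookups
#3 VA=0x400137 (r,kernel):
  L0 @0x3C[2] → 0x38000  P=0,RW=0,US=0,PS=0
  ✗ PAGE_NOT_PRESENT  [1 reads]
#4 VA=0x1803022 (r,kernel):
  L0 @0x3C[12] → 0x49007  P=1,RW=1,US=1,PS=0
  L1 @0x49[3] → 0x50006  P=0,RW=1,US=1,PS=0
  ✗ PAGE_NOT_PRESENT  [2 reads]
#5 VA=0x2410D01 (r,kernel):
  L0 @0x3C[18] → 0x4C007  P=1,RW=1,US=1,PS=0
  L1 @0x4C[16] → 0x6D002  P=0,RW=1,US=0,PS=0
  ✗ PAGE_NOT_PRESENT  [2 reads]
#6 VA=0x380DAC2 (r,kernel):
  L0 @0x3C[28] → 0x4F007  P=1,RW=1,US=1,PS=0
  L1 @0x4F[13] → 0x51007  P=1,RW=1,US=1,PS=0
  ✓ 0x51AC2  — 2 lookups

Access #0 PA: 0x40CAA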